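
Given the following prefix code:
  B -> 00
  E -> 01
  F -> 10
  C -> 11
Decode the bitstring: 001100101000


Decoding step by step:
Bits 00 -> B
Bits 11 -> C
Bits 00 -> B
Bits 10 -> F
Bits 10 -> F
Bits 00 -> B


Decoded message: BCBFFB


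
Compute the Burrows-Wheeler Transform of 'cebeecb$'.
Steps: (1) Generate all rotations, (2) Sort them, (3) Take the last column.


Rotations (sorted):
  0: $cebeecb -> last char: b
  1: b$cebeec -> last char: c
  2: beecb$ce -> last char: e
  3: cb$cebee -> last char: e
  4: cebeecb$ -> last char: $
  5: ebeecb$c -> last char: c
  6: ecb$cebe -> last char: e
  7: eecb$ceb -> last char: b


BWT = bcee$ceb


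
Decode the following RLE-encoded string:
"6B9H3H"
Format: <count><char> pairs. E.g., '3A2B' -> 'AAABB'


Expanding each <count><char> pair:
  6B -> 'BBBBBB'
  9H -> 'HHHHHHHHH'
  3H -> 'HHH'

Decoded = BBBBBBHHHHHHHHHHHH


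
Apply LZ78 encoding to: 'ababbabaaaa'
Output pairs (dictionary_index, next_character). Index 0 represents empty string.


LZ78 encoding steps:
Dictionary: {0: ''}
Step 1: w='' (idx 0), next='a' -> output (0, 'a'), add 'a' as idx 1
Step 2: w='' (idx 0), next='b' -> output (0, 'b'), add 'b' as idx 2
Step 3: w='a' (idx 1), next='b' -> output (1, 'b'), add 'ab' as idx 3
Step 4: w='b' (idx 2), next='a' -> output (2, 'a'), add 'ba' as idx 4
Step 5: w='ba' (idx 4), next='a' -> output (4, 'a'), add 'baa' as idx 5
Step 6: w='a' (idx 1), next='a' -> output (1, 'a'), add 'aa' as idx 6


Encoded: [(0, 'a'), (0, 'b'), (1, 'b'), (2, 'a'), (4, 'a'), (1, 'a')]


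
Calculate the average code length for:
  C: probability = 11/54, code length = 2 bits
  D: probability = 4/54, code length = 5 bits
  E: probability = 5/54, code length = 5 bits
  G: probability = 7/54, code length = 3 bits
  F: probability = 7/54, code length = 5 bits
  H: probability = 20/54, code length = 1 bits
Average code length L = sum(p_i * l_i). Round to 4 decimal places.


Weighted contributions p_i * l_i:
  C: (11/54) * 2 = 22/54
  D: (4/54) * 5 = 20/54
  E: (5/54) * 5 = 25/54
  G: (7/54) * 3 = 21/54
  F: (7/54) * 5 = 35/54
  H: (20/54) * 1 = 20/54
Sum = (22 + 20 + 25 + 21 + 35 + 20)/54 = 143/54

L = 143/54 = 2.6481 bits/symbol


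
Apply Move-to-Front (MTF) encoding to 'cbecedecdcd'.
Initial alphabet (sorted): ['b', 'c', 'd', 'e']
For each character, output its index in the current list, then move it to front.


MTF encoding:
'c': index 1 in ['b', 'c', 'd', 'e'] -> ['c', 'b', 'd', 'e']
'b': index 1 in ['c', 'b', 'd', 'e'] -> ['b', 'c', 'd', 'e']
'e': index 3 in ['b', 'c', 'd', 'e'] -> ['e', 'b', 'c', 'd']
'c': index 2 in ['e', 'b', 'c', 'd'] -> ['c', 'e', 'b', 'd']
'e': index 1 in ['c', 'e', 'b', 'd'] -> ['e', 'c', 'b', 'd']
'd': index 3 in ['e', 'c', 'b', 'd'] -> ['d', 'e', 'c', 'b']
'e': index 1 in ['d', 'e', 'c', 'b'] -> ['e', 'd', 'c', 'b']
'c': index 2 in ['e', 'd', 'c', 'b'] -> ['c', 'e', 'd', 'b']
'd': index 2 in ['c', 'e', 'd', 'b'] -> ['d', 'c', 'e', 'b']
'c': index 1 in ['d', 'c', 'e', 'b'] -> ['c', 'd', 'e', 'b']
'd': index 1 in ['c', 'd', 'e', 'b'] -> ['d', 'c', 'e', 'b']


Output: [1, 1, 3, 2, 1, 3, 1, 2, 2, 1, 1]


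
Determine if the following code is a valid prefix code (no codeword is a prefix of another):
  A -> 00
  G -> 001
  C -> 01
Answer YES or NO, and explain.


Checking each pair (does one codeword prefix another?):
  A='00' vs G='001': prefix -- VIOLATION

NO -- this is NOT a valid prefix code. A (00) is a prefix of G (001).


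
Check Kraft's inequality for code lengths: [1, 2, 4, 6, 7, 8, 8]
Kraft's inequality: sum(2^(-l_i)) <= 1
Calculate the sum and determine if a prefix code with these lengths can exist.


Sum = 2^(-1) + 2^(-2) + 2^(-4) + 2^(-6) + 2^(-7) + 2^(-8) + 2^(-8)
    = 0.5 + 0.25 + 0.0625 + 0.015625 + 0.0078125 + 0.00390625 + 0.00390625
    = 216/256 = 0.84375
Since 0.84375 <= 1, Kraft's inequality IS satisfied.
A prefix code with these lengths CAN exist.

Kraft sum = 0.84375. Satisfied.


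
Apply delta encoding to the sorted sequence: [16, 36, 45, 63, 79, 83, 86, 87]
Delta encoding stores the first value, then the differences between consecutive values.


First value: 16
Deltas:
  36 - 16 = 20
  45 - 36 = 9
  63 - 45 = 18
  79 - 63 = 16
  83 - 79 = 4
  86 - 83 = 3
  87 - 86 = 1


Delta encoded: [16, 20, 9, 18, 16, 4, 3, 1]


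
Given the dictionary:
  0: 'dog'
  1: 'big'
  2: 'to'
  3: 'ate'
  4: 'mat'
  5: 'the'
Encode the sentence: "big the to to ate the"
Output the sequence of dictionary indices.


Look up each word in the dictionary:
  'big' -> 1
  'the' -> 5
  'to' -> 2
  'to' -> 2
  'ate' -> 3
  'the' -> 5

Encoded: [1, 5, 2, 2, 3, 5]


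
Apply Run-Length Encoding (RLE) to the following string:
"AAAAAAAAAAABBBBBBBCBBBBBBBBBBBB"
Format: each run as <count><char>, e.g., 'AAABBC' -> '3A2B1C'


Scanning runs left to right:
  i=0: run of 'A' x 11 -> '11A'
  i=11: run of 'B' x 7 -> '7B'
  i=18: run of 'C' x 1 -> '1C'
  i=19: run of 'B' x 12 -> '12B'

RLE = 11A7B1C12B


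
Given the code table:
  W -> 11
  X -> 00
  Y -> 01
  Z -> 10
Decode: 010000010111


Decoding:
01 -> Y
00 -> X
00 -> X
01 -> Y
01 -> Y
11 -> W


Result: YXXYYW


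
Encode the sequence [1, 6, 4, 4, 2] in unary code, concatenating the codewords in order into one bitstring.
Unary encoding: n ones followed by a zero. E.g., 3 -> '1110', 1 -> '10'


Encode each number as n ones followed by a terminating 0:
  1 -> 10 (2 bits)
  6 -> 1111110 (7 bits)
  4 -> 11110 (5 bits)
  4 -> 11110 (5 bits)
  2 -> 110 (3 bits)
Total length = 2 + 7 + 5 + 5 + 3 = 22 bits.

Unary([1, 6, 4, 4, 2]) = 1011111101111011110110 (22 bits)


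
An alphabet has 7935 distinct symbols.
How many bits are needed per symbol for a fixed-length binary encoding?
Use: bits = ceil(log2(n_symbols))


log2(7935) = 12.954
Bracket: 2^12 = 4096 < 7935 <= 2^13 = 8192
So ceil(log2(7935)) = 13

bits = ceil(log2(7935)) = ceil(12.954) = 13 bits


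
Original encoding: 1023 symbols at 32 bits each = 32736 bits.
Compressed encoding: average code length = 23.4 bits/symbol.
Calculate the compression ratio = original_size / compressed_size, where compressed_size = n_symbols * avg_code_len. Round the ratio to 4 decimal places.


original_size = n_symbols * orig_bits = 1023 * 32 = 32736 bits
compressed_size = n_symbols * avg_code_len = 1023 * 23.4 = 23938.2 bits
ratio = original_size / compressed_size = 32736 / 23938.2 = 1.3675

Compression ratio = 1.3675


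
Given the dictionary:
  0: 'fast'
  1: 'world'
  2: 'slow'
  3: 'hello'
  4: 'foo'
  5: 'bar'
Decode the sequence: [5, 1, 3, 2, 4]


Look up each index in the dictionary:
  5 -> 'bar'
  1 -> 'world'
  3 -> 'hello'
  2 -> 'slow'
  4 -> 'foo'

Decoded: "bar world hello slow foo"


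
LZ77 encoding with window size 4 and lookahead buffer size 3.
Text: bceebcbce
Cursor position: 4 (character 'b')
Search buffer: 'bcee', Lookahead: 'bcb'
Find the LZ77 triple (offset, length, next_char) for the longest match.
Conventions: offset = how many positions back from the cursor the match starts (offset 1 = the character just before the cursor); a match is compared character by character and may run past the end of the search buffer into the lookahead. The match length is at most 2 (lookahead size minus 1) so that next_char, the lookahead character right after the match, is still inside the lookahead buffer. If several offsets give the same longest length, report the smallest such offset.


Try each offset into the search buffer:
  offset=1 (pos 3, char 'e'): match length 0
  offset=2 (pos 2, char 'e'): match length 0
  offset=3 (pos 1, char 'c'): match length 0
  offset=4 (pos 0, char 'b'): match length 2
Longest match has length 2 at offset 4.
next_char = character at position 4 + 2 = 6 -> 'b'

Best match: offset=4, length=2 (matching 'bc' starting at position 0)
LZ77 triple: (4, 2, 'b')


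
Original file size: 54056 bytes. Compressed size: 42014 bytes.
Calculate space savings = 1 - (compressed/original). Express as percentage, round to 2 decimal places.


ratio = compressed/original = 42014/54056 = 0.777231
savings = 1 - ratio = 1 - 0.777231 = 0.222769
as a percentage: 0.222769 * 100 = 22.28%

Space savings = 1 - 42014/54056 = 22.28%


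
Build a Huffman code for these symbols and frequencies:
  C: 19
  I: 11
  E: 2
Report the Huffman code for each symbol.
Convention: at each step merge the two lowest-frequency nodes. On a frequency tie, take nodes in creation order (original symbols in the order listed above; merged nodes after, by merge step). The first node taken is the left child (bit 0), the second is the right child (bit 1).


Huffman tree construction:
Step 1: Merge E(2) + I(11) = 13
Step 2: Merge (E+I)(13) + C(19) = 32
Read each symbol's code off the tree from the root (left child = 0, right child = 1).

Codes:
  C: 1 (length 1)
  I: 01 (length 2)
  E: 00 (length 2)
Average code length: 45/32 = 1.4063 bits/symbol


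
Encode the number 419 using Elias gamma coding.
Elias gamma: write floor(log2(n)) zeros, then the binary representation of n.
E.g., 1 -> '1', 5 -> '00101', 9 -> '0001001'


num_bits = floor(log2(419)) + 1 = 9
leading_zeros = num_bits - 1 = 8
binary(419) = 110100011

Elias gamma(419) = '00000000' + '110100011' = 00000000110100011 (17 bits)


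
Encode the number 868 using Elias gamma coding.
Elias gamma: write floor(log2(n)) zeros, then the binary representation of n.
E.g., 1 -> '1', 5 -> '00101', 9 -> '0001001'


num_bits = floor(log2(868)) + 1 = 10
leading_zeros = num_bits - 1 = 9
binary(868) = 1101100100

Elias gamma(868) = '000000000' + '1101100100' = 0000000001101100100 (19 bits)


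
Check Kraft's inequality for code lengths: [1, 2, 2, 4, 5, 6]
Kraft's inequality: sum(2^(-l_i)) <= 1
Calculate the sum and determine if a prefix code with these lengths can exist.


Sum = 2^(-1) + 2^(-2) + 2^(-2) + 2^(-4) + 2^(-5) + 2^(-6)
    = 0.5 + 0.25 + 0.25 + 0.0625 + 0.03125 + 0.015625
    = 71/64 = 1.109375
Since 1.109375 > 1, Kraft's inequality is NOT satisfied.
A prefix code with these lengths CANNOT exist.

Kraft sum = 1.109375. Not satisfied.


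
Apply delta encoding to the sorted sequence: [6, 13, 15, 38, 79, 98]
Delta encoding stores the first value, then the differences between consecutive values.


First value: 6
Deltas:
  13 - 6 = 7
  15 - 13 = 2
  38 - 15 = 23
  79 - 38 = 41
  98 - 79 = 19


Delta encoded: [6, 7, 2, 23, 41, 19]


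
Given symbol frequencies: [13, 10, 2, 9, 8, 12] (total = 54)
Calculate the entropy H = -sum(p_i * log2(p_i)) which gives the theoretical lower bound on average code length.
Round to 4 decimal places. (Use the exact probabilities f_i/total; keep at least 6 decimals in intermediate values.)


Per-symbol terms -p_i * log2(p_i) with p_i = f_i/54:
  p = 13/54 = 0.240741: log2(p) = -2.054448, -p*log2(p) = 0.494589
  p = 10/54 = 0.185185: log2(p) = -2.432959, -p*log2(p) = 0.450548
  p = 2/54 = 0.037037: log2(p) = -4.754888, -p*log2(p) = 0.176107
  p = 9/54 = 0.166667: log2(p) = -2.584963, -p*log2(p) = 0.430827
  p = 8/54 = 0.148148: log2(p) = -2.754888, -p*log2(p) = 0.408131
  p = 12/54 = 0.222222: log2(p) = -2.169925, -p*log2(p) = 0.482206
H = 0.494589 + 0.450548 + 0.176107 + 0.430827 + 0.408131 + 0.482206 = 2.442408

H = 2.4424 bits/symbol


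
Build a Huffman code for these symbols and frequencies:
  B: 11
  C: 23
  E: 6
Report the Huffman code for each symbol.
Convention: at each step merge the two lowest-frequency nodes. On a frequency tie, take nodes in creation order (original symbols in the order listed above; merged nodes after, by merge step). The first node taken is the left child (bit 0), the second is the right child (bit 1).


Huffman tree construction:
Step 1: Merge E(6) + B(11) = 17
Step 2: Merge (E+B)(17) + C(23) = 40
Read each symbol's code off the tree from the root (left child = 0, right child = 1).

Codes:
  B: 01 (length 2)
  C: 1 (length 1)
  E: 00 (length 2)
Average code length: 57/40 = 1.4250 bits/symbol


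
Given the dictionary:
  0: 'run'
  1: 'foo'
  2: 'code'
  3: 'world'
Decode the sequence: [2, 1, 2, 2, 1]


Look up each index in the dictionary:
  2 -> 'code'
  1 -> 'foo'
  2 -> 'code'
  2 -> 'code'
  1 -> 'foo'

Decoded: "code foo code code foo"


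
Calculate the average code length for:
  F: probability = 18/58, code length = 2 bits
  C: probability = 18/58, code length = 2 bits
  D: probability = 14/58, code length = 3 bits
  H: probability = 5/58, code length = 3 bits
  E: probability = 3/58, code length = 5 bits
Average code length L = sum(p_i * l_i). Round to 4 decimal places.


Weighted contributions p_i * l_i:
  F: (18/58) * 2 = 36/58
  C: (18/58) * 2 = 36/58
  D: (14/58) * 3 = 42/58
  H: (5/58) * 3 = 15/58
  E: (3/58) * 5 = 15/58
Sum = (36 + 36 + 42 + 15 + 15)/58 = 144/58

L = 144/58 = 2.4828 bits/symbol


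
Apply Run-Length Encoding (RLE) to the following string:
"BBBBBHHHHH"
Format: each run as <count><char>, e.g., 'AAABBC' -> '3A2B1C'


Scanning runs left to right:
  i=0: run of 'B' x 5 -> '5B'
  i=5: run of 'H' x 5 -> '5H'

RLE = 5B5H


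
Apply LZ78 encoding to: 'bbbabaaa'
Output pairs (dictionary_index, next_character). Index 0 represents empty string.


LZ78 encoding steps:
Dictionary: {0: ''}
Step 1: w='' (idx 0), next='b' -> output (0, 'b'), add 'b' as idx 1
Step 2: w='b' (idx 1), next='b' -> output (1, 'b'), add 'bb' as idx 2
Step 3: w='' (idx 0), next='a' -> output (0, 'a'), add 'a' as idx 3
Step 4: w='b' (idx 1), next='a' -> output (1, 'a'), add 'ba' as idx 4
Step 5: w='a' (idx 3), next='a' -> output (3, 'a'), add 'aa' as idx 5


Encoded: [(0, 'b'), (1, 'b'), (0, 'a'), (1, 'a'), (3, 'a')]


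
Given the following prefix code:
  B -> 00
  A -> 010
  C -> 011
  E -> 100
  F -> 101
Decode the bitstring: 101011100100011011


Decoding step by step:
Bits 101 -> F
Bits 011 -> C
Bits 100 -> E
Bits 100 -> E
Bits 011 -> C
Bits 011 -> C


Decoded message: FCEECC


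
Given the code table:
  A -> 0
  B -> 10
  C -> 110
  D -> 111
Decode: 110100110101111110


Decoding:
110 -> C
10 -> B
0 -> A
110 -> C
10 -> B
111 -> D
111 -> D
0 -> A


Result: CBACBDDA


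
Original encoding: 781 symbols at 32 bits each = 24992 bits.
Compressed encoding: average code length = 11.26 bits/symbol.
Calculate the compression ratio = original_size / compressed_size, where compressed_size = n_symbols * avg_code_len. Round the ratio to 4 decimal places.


original_size = n_symbols * orig_bits = 781 * 32 = 24992 bits
compressed_size = n_symbols * avg_code_len = 781 * 11.26 = 8794.06 bits
ratio = original_size / compressed_size = 24992 / 8794.06 = 2.8419

Compression ratio = 2.8419


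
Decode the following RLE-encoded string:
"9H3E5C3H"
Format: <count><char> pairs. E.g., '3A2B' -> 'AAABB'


Expanding each <count><char> pair:
  9H -> 'HHHHHHHHH'
  3E -> 'EEE'
  5C -> 'CCCCC'
  3H -> 'HHH'

Decoded = HHHHHHHHHEEECCCCCHHH


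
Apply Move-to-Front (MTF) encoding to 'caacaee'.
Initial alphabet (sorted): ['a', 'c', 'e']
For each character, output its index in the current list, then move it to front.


MTF encoding:
'c': index 1 in ['a', 'c', 'e'] -> ['c', 'a', 'e']
'a': index 1 in ['c', 'a', 'e'] -> ['a', 'c', 'e']
'a': index 0 in ['a', 'c', 'e'] -> ['a', 'c', 'e']
'c': index 1 in ['a', 'c', 'e'] -> ['c', 'a', 'e']
'a': index 1 in ['c', 'a', 'e'] -> ['a', 'c', 'e']
'e': index 2 in ['a', 'c', 'e'] -> ['e', 'a', 'c']
'e': index 0 in ['e', 'a', 'c'] -> ['e', 'a', 'c']


Output: [1, 1, 0, 1, 1, 2, 0]


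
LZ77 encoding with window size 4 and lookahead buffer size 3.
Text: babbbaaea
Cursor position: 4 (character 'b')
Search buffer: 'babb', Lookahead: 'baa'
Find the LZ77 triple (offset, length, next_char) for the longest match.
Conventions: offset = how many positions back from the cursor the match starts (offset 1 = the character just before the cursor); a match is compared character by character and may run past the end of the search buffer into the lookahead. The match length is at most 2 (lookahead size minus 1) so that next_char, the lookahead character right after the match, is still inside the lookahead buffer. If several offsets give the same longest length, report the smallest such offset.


Try each offset into the search buffer:
  offset=1 (pos 3, char 'b'): match length 1
  offset=2 (pos 2, char 'b'): match length 1
  offset=3 (pos 1, char 'a'): match length 0
  offset=4 (pos 0, char 'b'): match length 2
Longest match has length 2 at offset 4.
next_char = character at position 4 + 2 = 6 -> 'a'

Best match: offset=4, length=2 (matching 'ba' starting at position 0)
LZ77 triple: (4, 2, 'a')


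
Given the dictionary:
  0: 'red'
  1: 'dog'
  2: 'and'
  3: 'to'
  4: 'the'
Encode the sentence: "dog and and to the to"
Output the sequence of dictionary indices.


Look up each word in the dictionary:
  'dog' -> 1
  'and' -> 2
  'and' -> 2
  'to' -> 3
  'the' -> 4
  'to' -> 3

Encoded: [1, 2, 2, 3, 4, 3]


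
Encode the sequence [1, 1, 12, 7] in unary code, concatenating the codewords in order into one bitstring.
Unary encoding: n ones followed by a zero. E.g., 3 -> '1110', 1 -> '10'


Encode each number as n ones followed by a terminating 0:
  1 -> 10 (2 bits)
  1 -> 10 (2 bits)
  12 -> 1111111111110 (13 bits)
  7 -> 11111110 (8 bits)
Total length = 2 + 2 + 13 + 8 = 25 bits.

Unary([1, 1, 12, 7]) = 1010111111111111011111110 (25 bits)


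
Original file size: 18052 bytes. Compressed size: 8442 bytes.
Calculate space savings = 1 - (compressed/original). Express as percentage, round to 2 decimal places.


ratio = compressed/original = 8442/18052 = 0.467649
savings = 1 - ratio = 1 - 0.467649 = 0.532351
as a percentage: 0.532351 * 100 = 53.24%

Space savings = 1 - 8442/18052 = 53.24%


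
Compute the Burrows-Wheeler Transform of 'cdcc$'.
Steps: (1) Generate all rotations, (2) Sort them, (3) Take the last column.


Rotations (sorted):
  0: $cdcc -> last char: c
  1: c$cdc -> last char: c
  2: cc$cd -> last char: d
  3: cdcc$ -> last char: $
  4: dcc$c -> last char: c


BWT = ccd$c


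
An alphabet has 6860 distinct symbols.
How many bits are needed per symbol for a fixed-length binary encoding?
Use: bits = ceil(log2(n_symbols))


log2(6860) = 12.744
Bracket: 2^12 = 4096 < 6860 <= 2^13 = 8192
So ceil(log2(6860)) = 13

bits = ceil(log2(6860)) = ceil(12.744) = 13 bits


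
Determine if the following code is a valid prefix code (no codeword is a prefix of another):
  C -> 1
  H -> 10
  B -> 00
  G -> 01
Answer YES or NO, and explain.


Checking each pair (does one codeword prefix another?):
  C='1' vs H='10': prefix -- VIOLATION

NO -- this is NOT a valid prefix code. C (1) is a prefix of H (10).


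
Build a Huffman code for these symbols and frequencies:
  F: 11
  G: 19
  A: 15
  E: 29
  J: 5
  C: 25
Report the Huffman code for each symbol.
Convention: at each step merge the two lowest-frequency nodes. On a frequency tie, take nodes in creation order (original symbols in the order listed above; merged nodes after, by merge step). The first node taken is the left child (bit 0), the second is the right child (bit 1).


Huffman tree construction:
Step 1: Merge J(5) + F(11) = 16
Step 2: Merge A(15) + (J+F)(16) = 31
Step 3: Merge G(19) + C(25) = 44
Step 4: Merge E(29) + (A+(J+F))(31) = 60
Step 5: Merge (G+C)(44) + (E+(A+(J+F)))(60) = 104
Read each symbol's code off the tree from the root (left child = 0, right child = 1).

Codes:
  F: 1111 (length 4)
  G: 00 (length 2)
  A: 110 (length 3)
  E: 10 (length 2)
  J: 1110 (length 4)
  C: 01 (length 2)
Average code length: 255/104 = 2.4519 bits/symbol


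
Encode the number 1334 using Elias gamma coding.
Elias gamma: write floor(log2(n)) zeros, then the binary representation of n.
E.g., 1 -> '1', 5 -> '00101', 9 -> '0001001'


num_bits = floor(log2(1334)) + 1 = 11
leading_zeros = num_bits - 1 = 10
binary(1334) = 10100110110

Elias gamma(1334) = '0000000000' + '10100110110' = 000000000010100110110 (21 bits)


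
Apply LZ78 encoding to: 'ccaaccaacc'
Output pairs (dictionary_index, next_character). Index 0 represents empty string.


LZ78 encoding steps:
Dictionary: {0: ''}
Step 1: w='' (idx 0), next='c' -> output (0, 'c'), add 'c' as idx 1
Step 2: w='c' (idx 1), next='a' -> output (1, 'a'), add 'ca' as idx 2
Step 3: w='' (idx 0), next='a' -> output (0, 'a'), add 'a' as idx 3
Step 4: w='c' (idx 1), next='c' -> output (1, 'c'), add 'cc' as idx 4
Step 5: w='a' (idx 3), next='a' -> output (3, 'a'), add 'aa' as idx 5
Step 6: w='cc' (idx 4), end of input -> output (4, '')


Encoded: [(0, 'c'), (1, 'a'), (0, 'a'), (1, 'c'), (3, 'a'), (4, '')]


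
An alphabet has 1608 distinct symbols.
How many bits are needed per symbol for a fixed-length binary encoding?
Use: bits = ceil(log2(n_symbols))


log2(1608) = 10.6511
Bracket: 2^10 = 1024 < 1608 <= 2^11 = 2048
So ceil(log2(1608)) = 11

bits = ceil(log2(1608)) = ceil(10.6511) = 11 bits


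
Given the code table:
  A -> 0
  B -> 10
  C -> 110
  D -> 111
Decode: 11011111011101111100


Decoding:
110 -> C
111 -> D
110 -> C
111 -> D
0 -> A
111 -> D
110 -> C
0 -> A


Result: CDCDADCA


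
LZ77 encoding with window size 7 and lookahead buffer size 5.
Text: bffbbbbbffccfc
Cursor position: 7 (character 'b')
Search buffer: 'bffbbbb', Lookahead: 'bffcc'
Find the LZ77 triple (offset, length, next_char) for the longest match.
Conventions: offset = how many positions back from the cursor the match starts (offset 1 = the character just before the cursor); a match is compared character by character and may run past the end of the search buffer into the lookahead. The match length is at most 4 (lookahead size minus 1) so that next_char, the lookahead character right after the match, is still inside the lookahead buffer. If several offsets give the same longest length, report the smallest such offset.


Try each offset into the search buffer:
  offset=1 (pos 6, char 'b'): match length 1
  offset=2 (pos 5, char 'b'): match length 1
  offset=3 (pos 4, char 'b'): match length 1
  offset=4 (pos 3, char 'b'): match length 1
  offset=5 (pos 2, char 'f'): match length 0
  offset=6 (pos 1, char 'f'): match length 0
  offset=7 (pos 0, char 'b'): match length 3
Longest match has length 3 at offset 7.
next_char = character at position 7 + 3 = 10 -> 'c'

Best match: offset=7, length=3 (matching 'bff' starting at position 0)
LZ77 triple: (7, 3, 'c')


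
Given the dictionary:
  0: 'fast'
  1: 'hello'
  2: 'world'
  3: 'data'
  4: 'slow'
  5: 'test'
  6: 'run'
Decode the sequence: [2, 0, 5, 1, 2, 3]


Look up each index in the dictionary:
  2 -> 'world'
  0 -> 'fast'
  5 -> 'test'
  1 -> 'hello'
  2 -> 'world'
  3 -> 'data'

Decoded: "world fast test hello world data"


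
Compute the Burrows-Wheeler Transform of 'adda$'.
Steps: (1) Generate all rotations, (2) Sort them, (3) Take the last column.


Rotations (sorted):
  0: $adda -> last char: a
  1: a$add -> last char: d
  2: adda$ -> last char: $
  3: da$ad -> last char: d
  4: dda$a -> last char: a


BWT = ad$da


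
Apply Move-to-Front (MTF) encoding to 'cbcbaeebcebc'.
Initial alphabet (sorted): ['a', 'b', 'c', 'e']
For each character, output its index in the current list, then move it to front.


MTF encoding:
'c': index 2 in ['a', 'b', 'c', 'e'] -> ['c', 'a', 'b', 'e']
'b': index 2 in ['c', 'a', 'b', 'e'] -> ['b', 'c', 'a', 'e']
'c': index 1 in ['b', 'c', 'a', 'e'] -> ['c', 'b', 'a', 'e']
'b': index 1 in ['c', 'b', 'a', 'e'] -> ['b', 'c', 'a', 'e']
'a': index 2 in ['b', 'c', 'a', 'e'] -> ['a', 'b', 'c', 'e']
'e': index 3 in ['a', 'b', 'c', 'e'] -> ['e', 'a', 'b', 'c']
'e': index 0 in ['e', 'a', 'b', 'c'] -> ['e', 'a', 'b', 'c']
'b': index 2 in ['e', 'a', 'b', 'c'] -> ['b', 'e', 'a', 'c']
'c': index 3 in ['b', 'e', 'a', 'c'] -> ['c', 'b', 'e', 'a']
'e': index 2 in ['c', 'b', 'e', 'a'] -> ['e', 'c', 'b', 'a']
'b': index 2 in ['e', 'c', 'b', 'a'] -> ['b', 'e', 'c', 'a']
'c': index 2 in ['b', 'e', 'c', 'a'] -> ['c', 'b', 'e', 'a']


Output: [2, 2, 1, 1, 2, 3, 0, 2, 3, 2, 2, 2]


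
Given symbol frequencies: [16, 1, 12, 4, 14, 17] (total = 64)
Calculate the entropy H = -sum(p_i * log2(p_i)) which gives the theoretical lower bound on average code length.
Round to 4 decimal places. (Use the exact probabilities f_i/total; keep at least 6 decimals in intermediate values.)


Per-symbol terms -p_i * log2(p_i) with p_i = f_i/64:
  p = 16/64 = 0.250000: log2(p) = -2.000000, -p*log2(p) = 0.500000
  p = 1/64 = 0.015625: log2(p) = -6.000000, -p*log2(p) = 0.093750
  p = 12/64 = 0.187500: log2(p) = -2.415037, -p*log2(p) = 0.452820
  p = 4/64 = 0.062500: log2(p) = -4.000000, -p*log2(p) = 0.250000
  p = 14/64 = 0.218750: log2(p) = -2.192645, -p*log2(p) = 0.479641
  p = 17/64 = 0.265625: log2(p) = -1.912537, -p*log2(p) = 0.508018
H = 0.500000 + 0.093750 + 0.452820 + 0.250000 + 0.479641 + 0.508018 = 2.284229

H = 2.2842 bits/symbol


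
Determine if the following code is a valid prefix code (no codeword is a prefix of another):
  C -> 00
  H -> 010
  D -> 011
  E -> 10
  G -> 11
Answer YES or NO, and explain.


Checking each pair (does one codeword prefix another?):
  C='00' vs H='010': no prefix
  C='00' vs D='011': no prefix
  C='00' vs E='10': no prefix
  C='00' vs G='11': no prefix
  H='010' vs C='00': no prefix
  H='010' vs D='011': no prefix
  H='010' vs E='10': no prefix
  H='010' vs G='11': no prefix
  D='011' vs C='00': no prefix
  D='011' vs H='010': no prefix
  D='011' vs E='10': no prefix
  D='011' vs G='11': no prefix
  E='10' vs C='00': no prefix
  E='10' vs H='010': no prefix
  E='10' vs D='011': no prefix
  E='10' vs G='11': no prefix
  G='11' vs C='00': no prefix
  G='11' vs H='010': no prefix
  G='11' vs D='011': no prefix
  G='11' vs E='10': no prefix
No violation found over all pairs.

YES -- this is a valid prefix code. No codeword is a prefix of any other codeword.


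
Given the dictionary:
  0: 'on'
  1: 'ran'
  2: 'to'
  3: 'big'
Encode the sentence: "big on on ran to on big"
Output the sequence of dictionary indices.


Look up each word in the dictionary:
  'big' -> 3
  'on' -> 0
  'on' -> 0
  'ran' -> 1
  'to' -> 2
  'on' -> 0
  'big' -> 3

Encoded: [3, 0, 0, 1, 2, 0, 3]


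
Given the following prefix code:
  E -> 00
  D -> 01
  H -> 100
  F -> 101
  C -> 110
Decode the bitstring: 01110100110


Decoding step by step:
Bits 01 -> D
Bits 110 -> C
Bits 100 -> H
Bits 110 -> C


Decoded message: DCHC


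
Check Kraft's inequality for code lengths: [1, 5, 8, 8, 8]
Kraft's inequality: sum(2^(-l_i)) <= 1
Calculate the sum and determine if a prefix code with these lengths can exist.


Sum = 2^(-1) + 2^(-5) + 2^(-8) + 2^(-8) + 2^(-8)
    = 0.5 + 0.03125 + 0.00390625 + 0.00390625 + 0.00390625
    = 139/256 = 0.54296875
Since 0.54296875 <= 1, Kraft's inequality IS satisfied.
A prefix code with these lengths CAN exist.

Kraft sum = 0.54296875. Satisfied.


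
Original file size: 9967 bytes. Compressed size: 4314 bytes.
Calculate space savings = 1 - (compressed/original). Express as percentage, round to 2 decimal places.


ratio = compressed/original = 4314/9967 = 0.432828
savings = 1 - ratio = 1 - 0.432828 = 0.567172
as a percentage: 0.567172 * 100 = 56.72%

Space savings = 1 - 4314/9967 = 56.72%


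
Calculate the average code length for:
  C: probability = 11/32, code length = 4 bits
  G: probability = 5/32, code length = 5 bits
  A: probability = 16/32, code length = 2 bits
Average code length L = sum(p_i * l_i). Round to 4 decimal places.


Weighted contributions p_i * l_i:
  C: (11/32) * 4 = 44/32
  G: (5/32) * 5 = 25/32
  A: (16/32) * 2 = 32/32
Sum = (44 + 25 + 32)/32 = 101/32

L = 101/32 = 3.1563 bits/symbol


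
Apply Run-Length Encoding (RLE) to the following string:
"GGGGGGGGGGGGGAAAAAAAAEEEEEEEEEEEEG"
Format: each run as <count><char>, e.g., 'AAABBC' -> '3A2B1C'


Scanning runs left to right:
  i=0: run of 'G' x 13 -> '13G'
  i=13: run of 'A' x 8 -> '8A'
  i=21: run of 'E' x 12 -> '12E'
  i=33: run of 'G' x 1 -> '1G'

RLE = 13G8A12E1G


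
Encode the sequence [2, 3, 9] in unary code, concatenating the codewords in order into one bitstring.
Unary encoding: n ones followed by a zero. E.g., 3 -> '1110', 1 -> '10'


Encode each number as n ones followed by a terminating 0:
  2 -> 110 (3 bits)
  3 -> 1110 (4 bits)
  9 -> 1111111110 (10 bits)
Total length = 3 + 4 + 10 = 17 bits.

Unary([2, 3, 9]) = 11011101111111110 (17 bits)


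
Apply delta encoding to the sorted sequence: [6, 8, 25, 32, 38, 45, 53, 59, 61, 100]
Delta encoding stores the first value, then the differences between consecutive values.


First value: 6
Deltas:
  8 - 6 = 2
  25 - 8 = 17
  32 - 25 = 7
  38 - 32 = 6
  45 - 38 = 7
  53 - 45 = 8
  59 - 53 = 6
  61 - 59 = 2
  100 - 61 = 39


Delta encoded: [6, 2, 17, 7, 6, 7, 8, 6, 2, 39]


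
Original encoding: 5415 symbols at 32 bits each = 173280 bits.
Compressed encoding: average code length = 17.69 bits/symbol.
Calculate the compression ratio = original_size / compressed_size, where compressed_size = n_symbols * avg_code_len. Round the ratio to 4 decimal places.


original_size = n_symbols * orig_bits = 5415 * 32 = 173280 bits
compressed_size = n_symbols * avg_code_len = 5415 * 17.69 = 95791.35 bits
ratio = original_size / compressed_size = 173280 / 95791.35 = 1.8089

Compression ratio = 1.8089


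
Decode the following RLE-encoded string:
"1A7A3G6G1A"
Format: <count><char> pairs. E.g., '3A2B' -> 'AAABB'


Expanding each <count><char> pair:
  1A -> 'A'
  7A -> 'AAAAAAA'
  3G -> 'GGG'
  6G -> 'GGGGGG'
  1A -> 'A'

Decoded = AAAAAAAAGGGGGGGGGA


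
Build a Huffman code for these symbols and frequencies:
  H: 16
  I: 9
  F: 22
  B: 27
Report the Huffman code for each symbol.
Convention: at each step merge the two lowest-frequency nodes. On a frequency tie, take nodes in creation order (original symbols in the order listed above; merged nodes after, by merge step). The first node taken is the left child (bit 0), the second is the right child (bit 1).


Huffman tree construction:
Step 1: Merge I(9) + H(16) = 25
Step 2: Merge F(22) + (I+H)(25) = 47
Step 3: Merge B(27) + (F+(I+H))(47) = 74
Read each symbol's code off the tree from the root (left child = 0, right child = 1).

Codes:
  H: 111 (length 3)
  I: 110 (length 3)
  F: 10 (length 2)
  B: 0 (length 1)
Average code length: 146/74 = 1.9730 bits/symbol


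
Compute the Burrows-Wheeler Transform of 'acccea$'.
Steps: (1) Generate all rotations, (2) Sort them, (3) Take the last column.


Rotations (sorted):
  0: $acccea -> last char: a
  1: a$accce -> last char: e
  2: acccea$ -> last char: $
  3: cccea$a -> last char: a
  4: ccea$ac -> last char: c
  5: cea$acc -> last char: c
  6: ea$accc -> last char: c


BWT = ae$accc


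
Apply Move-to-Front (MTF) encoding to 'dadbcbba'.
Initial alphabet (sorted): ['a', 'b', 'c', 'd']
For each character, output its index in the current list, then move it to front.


MTF encoding:
'd': index 3 in ['a', 'b', 'c', 'd'] -> ['d', 'a', 'b', 'c']
'a': index 1 in ['d', 'a', 'b', 'c'] -> ['a', 'd', 'b', 'c']
'd': index 1 in ['a', 'd', 'b', 'c'] -> ['d', 'a', 'b', 'c']
'b': index 2 in ['d', 'a', 'b', 'c'] -> ['b', 'd', 'a', 'c']
'c': index 3 in ['b', 'd', 'a', 'c'] -> ['c', 'b', 'd', 'a']
'b': index 1 in ['c', 'b', 'd', 'a'] -> ['b', 'c', 'd', 'a']
'b': index 0 in ['b', 'c', 'd', 'a'] -> ['b', 'c', 'd', 'a']
'a': index 3 in ['b', 'c', 'd', 'a'] -> ['a', 'b', 'c', 'd']


Output: [3, 1, 1, 2, 3, 1, 0, 3]


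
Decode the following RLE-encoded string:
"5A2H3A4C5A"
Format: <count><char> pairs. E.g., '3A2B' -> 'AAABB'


Expanding each <count><char> pair:
  5A -> 'AAAAA'
  2H -> 'HH'
  3A -> 'AAA'
  4C -> 'CCCC'
  5A -> 'AAAAA'

Decoded = AAAAAHHAAACCCCAAAAA


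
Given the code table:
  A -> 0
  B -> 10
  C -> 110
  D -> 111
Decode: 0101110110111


Decoding:
0 -> A
10 -> B
111 -> D
0 -> A
110 -> C
111 -> D


Result: ABDACD


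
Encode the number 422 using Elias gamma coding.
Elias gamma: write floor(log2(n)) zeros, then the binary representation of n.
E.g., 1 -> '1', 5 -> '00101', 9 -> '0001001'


num_bits = floor(log2(422)) + 1 = 9
leading_zeros = num_bits - 1 = 8
binary(422) = 110100110

Elias gamma(422) = '00000000' + '110100110' = 00000000110100110 (17 bits)


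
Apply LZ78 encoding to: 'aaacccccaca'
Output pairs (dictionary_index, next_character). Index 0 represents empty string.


LZ78 encoding steps:
Dictionary: {0: ''}
Step 1: w='' (idx 0), next='a' -> output (0, 'a'), add 'a' as idx 1
Step 2: w='a' (idx 1), next='a' -> output (1, 'a'), add 'aa' as idx 2
Step 3: w='' (idx 0), next='c' -> output (0, 'c'), add 'c' as idx 3
Step 4: w='c' (idx 3), next='c' -> output (3, 'c'), add 'cc' as idx 4
Step 5: w='cc' (idx 4), next='a' -> output (4, 'a'), add 'cca' as idx 5
Step 6: w='c' (idx 3), next='a' -> output (3, 'a'), add 'ca' as idx 6


Encoded: [(0, 'a'), (1, 'a'), (0, 'c'), (3, 'c'), (4, 'a'), (3, 'a')]


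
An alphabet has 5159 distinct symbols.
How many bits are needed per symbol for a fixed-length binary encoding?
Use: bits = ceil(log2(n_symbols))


log2(5159) = 12.3329
Bracket: 2^12 = 4096 < 5159 <= 2^13 = 8192
So ceil(log2(5159)) = 13

bits = ceil(log2(5159)) = ceil(12.3329) = 13 bits


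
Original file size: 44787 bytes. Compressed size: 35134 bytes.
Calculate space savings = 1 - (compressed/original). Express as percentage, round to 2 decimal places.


ratio = compressed/original = 35134/44787 = 0.784469
savings = 1 - ratio = 1 - 0.784469 = 0.215531
as a percentage: 0.215531 * 100 = 21.55%

Space savings = 1 - 35134/44787 = 21.55%


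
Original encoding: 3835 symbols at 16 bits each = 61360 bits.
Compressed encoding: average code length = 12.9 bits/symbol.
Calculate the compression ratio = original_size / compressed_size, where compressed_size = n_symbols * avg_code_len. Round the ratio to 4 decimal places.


original_size = n_symbols * orig_bits = 3835 * 16 = 61360 bits
compressed_size = n_symbols * avg_code_len = 3835 * 12.9 = 49471.5 bits
ratio = original_size / compressed_size = 61360 / 49471.5 = 1.2403

Compression ratio = 1.2403


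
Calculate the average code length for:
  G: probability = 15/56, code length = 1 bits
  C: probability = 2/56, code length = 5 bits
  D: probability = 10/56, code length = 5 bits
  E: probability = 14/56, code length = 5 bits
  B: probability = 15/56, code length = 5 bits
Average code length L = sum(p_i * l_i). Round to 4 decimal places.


Weighted contributions p_i * l_i:
  G: (15/56) * 1 = 15/56
  C: (2/56) * 5 = 10/56
  D: (10/56) * 5 = 50/56
  E: (14/56) * 5 = 70/56
  B: (15/56) * 5 = 75/56
Sum = (15 + 10 + 50 + 70 + 75)/56 = 220/56

L = 220/56 = 3.9286 bits/symbol


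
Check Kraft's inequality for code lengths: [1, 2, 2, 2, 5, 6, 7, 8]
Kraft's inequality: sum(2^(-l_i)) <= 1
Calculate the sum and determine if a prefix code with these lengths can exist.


Sum = 2^(-1) + 2^(-2) + 2^(-2) + 2^(-2) + 2^(-5) + 2^(-6) + 2^(-7) + 2^(-8)
    = 0.5 + 0.25 + 0.25 + 0.25 + 0.03125 + 0.015625 + 0.0078125 + 0.00390625
    = 335/256 = 1.30859375
Since 1.30859375 > 1, Kraft's inequality is NOT satisfied.
A prefix code with these lengths CANNOT exist.

Kraft sum = 1.30859375. Not satisfied.


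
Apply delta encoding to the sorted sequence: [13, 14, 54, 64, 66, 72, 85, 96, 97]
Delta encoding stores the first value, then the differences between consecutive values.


First value: 13
Deltas:
  14 - 13 = 1
  54 - 14 = 40
  64 - 54 = 10
  66 - 64 = 2
  72 - 66 = 6
  85 - 72 = 13
  96 - 85 = 11
  97 - 96 = 1


Delta encoded: [13, 1, 40, 10, 2, 6, 13, 11, 1]


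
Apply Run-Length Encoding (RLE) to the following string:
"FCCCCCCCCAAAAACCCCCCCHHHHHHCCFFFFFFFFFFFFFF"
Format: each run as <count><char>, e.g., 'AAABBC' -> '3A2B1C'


Scanning runs left to right:
  i=0: run of 'F' x 1 -> '1F'
  i=1: run of 'C' x 8 -> '8C'
  i=9: run of 'A' x 5 -> '5A'
  i=14: run of 'C' x 7 -> '7C'
  i=21: run of 'H' x 6 -> '6H'
  i=27: run of 'C' x 2 -> '2C'
  i=29: run of 'F' x 14 -> '14F'

RLE = 1F8C5A7C6H2C14F


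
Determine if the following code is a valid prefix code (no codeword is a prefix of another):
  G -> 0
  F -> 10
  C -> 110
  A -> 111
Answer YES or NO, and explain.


Checking each pair (does one codeword prefix another?):
  G='0' vs F='10': no prefix
  G='0' vs C='110': no prefix
  G='0' vs A='111': no prefix
  F='10' vs G='0': no prefix
  F='10' vs C='110': no prefix
  F='10' vs A='111': no prefix
  C='110' vs G='0': no prefix
  C='110' vs F='10': no prefix
  C='110' vs A='111': no prefix
  A='111' vs G='0': no prefix
  A='111' vs F='10': no prefix
  A='111' vs C='110': no prefix
No violation found over all pairs.

YES -- this is a valid prefix code. No codeword is a prefix of any other codeword.


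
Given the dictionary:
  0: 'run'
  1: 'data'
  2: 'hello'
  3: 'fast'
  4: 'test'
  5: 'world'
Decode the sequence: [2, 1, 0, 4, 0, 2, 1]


Look up each index in the dictionary:
  2 -> 'hello'
  1 -> 'data'
  0 -> 'run'
  4 -> 'test'
  0 -> 'run'
  2 -> 'hello'
  1 -> 'data'

Decoded: "hello data run test run hello data"


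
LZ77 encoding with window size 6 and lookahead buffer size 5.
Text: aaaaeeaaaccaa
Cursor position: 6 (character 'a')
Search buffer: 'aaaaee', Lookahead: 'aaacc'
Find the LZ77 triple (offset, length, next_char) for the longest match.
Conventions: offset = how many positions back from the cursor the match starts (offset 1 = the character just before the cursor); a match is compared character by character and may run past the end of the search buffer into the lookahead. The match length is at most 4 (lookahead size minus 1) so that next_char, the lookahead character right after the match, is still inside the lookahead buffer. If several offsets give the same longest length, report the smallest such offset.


Try each offset into the search buffer:
  offset=1 (pos 5, char 'e'): match length 0
  offset=2 (pos 4, char 'e'): match length 0
  offset=3 (pos 3, char 'a'): match length 1
  offset=4 (pos 2, char 'a'): match length 2
  offset=5 (pos 1, char 'a'): match length 3
  offset=6 (pos 0, char 'a'): match length 3
Longest match has length 3, found at offsets 5, 6; take the smallest, offset 5.
next_char = character at position 6 + 3 = 9 -> 'c'

Best match: offset=5, length=3 (matching 'aaa' starting at position 1)
LZ77 triple: (5, 3, 'c')


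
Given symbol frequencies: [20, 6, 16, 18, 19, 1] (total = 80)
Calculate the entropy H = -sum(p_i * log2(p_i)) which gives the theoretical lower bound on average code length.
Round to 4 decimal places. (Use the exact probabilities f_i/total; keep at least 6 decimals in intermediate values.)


Per-symbol terms -p_i * log2(p_i) with p_i = f_i/80:
  p = 20/80 = 0.250000: log2(p) = -2.000000, -p*log2(p) = 0.500000
  p = 6/80 = 0.075000: log2(p) = -3.736966, -p*log2(p) = 0.280272
  p = 16/80 = 0.200000: log2(p) = -2.321928, -p*log2(p) = 0.464386
  p = 18/80 = 0.225000: log2(p) = -2.152003, -p*log2(p) = 0.484201
  p = 19/80 = 0.237500: log2(p) = -2.074001, -p*log2(p) = 0.492575
  p = 1/80 = 0.012500: log2(p) = -6.321928, -p*log2(p) = 0.079024
H = 0.500000 + 0.280272 + 0.464386 + 0.484201 + 0.492575 + 0.079024 = 2.300458

H = 2.3005 bits/symbol


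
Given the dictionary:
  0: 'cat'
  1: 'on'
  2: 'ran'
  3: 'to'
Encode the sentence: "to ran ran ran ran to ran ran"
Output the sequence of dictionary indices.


Look up each word in the dictionary:
  'to' -> 3
  'ran' -> 2
  'ran' -> 2
  'ran' -> 2
  'ran' -> 2
  'to' -> 3
  'ran' -> 2
  'ran' -> 2

Encoded: [3, 2, 2, 2, 2, 3, 2, 2]


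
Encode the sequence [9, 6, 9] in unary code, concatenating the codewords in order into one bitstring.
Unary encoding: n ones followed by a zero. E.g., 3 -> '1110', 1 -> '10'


Encode each number as n ones followed by a terminating 0:
  9 -> 1111111110 (10 bits)
  6 -> 1111110 (7 bits)
  9 -> 1111111110 (10 bits)
Total length = 10 + 7 + 10 = 27 bits.

Unary([9, 6, 9]) = 111111111011111101111111110 (27 bits)


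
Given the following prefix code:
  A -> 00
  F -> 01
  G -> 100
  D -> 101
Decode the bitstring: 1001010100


Decoding step by step:
Bits 100 -> G
Bits 101 -> D
Bits 01 -> F
Bits 00 -> A


Decoded message: GDFA


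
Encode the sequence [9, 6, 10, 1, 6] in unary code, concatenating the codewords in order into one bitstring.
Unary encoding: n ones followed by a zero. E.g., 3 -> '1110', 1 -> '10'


Encode each number as n ones followed by a terminating 0:
  9 -> 1111111110 (10 bits)
  6 -> 1111110 (7 bits)
  10 -> 11111111110 (11 bits)
  1 -> 10 (2 bits)
  6 -> 1111110 (7 bits)
Total length = 10 + 7 + 11 + 2 + 7 = 37 bits.

Unary([9, 6, 10, 1, 6]) = 1111111110111111011111111110101111110 (37 bits)
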